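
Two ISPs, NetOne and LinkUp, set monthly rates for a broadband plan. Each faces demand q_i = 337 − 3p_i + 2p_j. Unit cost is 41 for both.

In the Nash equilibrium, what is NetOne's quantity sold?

NetOne's profit: π = (p_{NetOne} − 41)(337 − 3p_{NetOne} + 2p_{LinkUp}).
∂π/∂p_{NetOne} = 460 − 6p_{NetOne} + 2p_{LinkUp} = 0 ⇒ p_{NetOne} = 230/3 + (1/3)p_{LinkUp}.
Setting p_{NetOne} = p_{LinkUp} in the reaction function: p_{NetOne} = 230/3 + (1/3)p_{NetOne}, so p_{NetOne} = (230/3) / (2/3) = 115.
q_{NetOne} = 337 − 3·115 + 2·115 = 222.

222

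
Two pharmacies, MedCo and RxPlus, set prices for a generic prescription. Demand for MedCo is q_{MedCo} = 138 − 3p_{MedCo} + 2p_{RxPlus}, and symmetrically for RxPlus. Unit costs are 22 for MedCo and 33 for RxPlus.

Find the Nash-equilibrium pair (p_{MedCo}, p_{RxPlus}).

53.0625, 57.1875

MedCo's profit: π = (p_{MedCo} − 22)(138 − 3p_{MedCo} + 2p_{RxPlus}).
∂π/∂p_{MedCo} = 204 − 6p_{MedCo} + 2p_{RxPlus} = 0 ⇒ p_{MedCo} = 34 + (1/3)p_{RxPlus}.
Similarly p_{RxPlus} = 39.5 + (1/3)p_{MedCo}.
Solving the two reaction functions simultaneously: (1 − (1/3)(1/3))p_{MedCo} = 34 + (1/3)·39.5, so (8/9)p_{MedCo} = 283/6 and p_{MedCo} = 53.0625.
Then p_{RxPlus} = 39.5 + (1/3)·53.0625 = 57.1875.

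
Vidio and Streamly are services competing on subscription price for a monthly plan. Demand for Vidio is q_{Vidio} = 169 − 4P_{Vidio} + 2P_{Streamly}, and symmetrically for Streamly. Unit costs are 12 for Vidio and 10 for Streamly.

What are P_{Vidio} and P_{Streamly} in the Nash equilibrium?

35.9, 35.1

Vidio's profit: π = (P_{Vidio} − 12)(169 − 4P_{Vidio} + 2P_{Streamly}).
∂π/∂P_{Vidio} = 217 − 8P_{Vidio} + 2P_{Streamly} = 0 ⇒ P_{Vidio} = 27.125 + 0.25P_{Streamly}.
Similarly P_{Streamly} = 26.125 + 0.25P_{Vidio}.
Plugging P_{Streamly} into Vidio's best response: P_{Vidio} = 27.125 + 0.25(26.125 + 0.25P_{Vidio}) ⇒ 0.9375P_{Vidio} = 1077/32, so P_{Vidio} = 35.9.
Then P_{Streamly} = 26.125 + 0.25·35.9 = 35.1.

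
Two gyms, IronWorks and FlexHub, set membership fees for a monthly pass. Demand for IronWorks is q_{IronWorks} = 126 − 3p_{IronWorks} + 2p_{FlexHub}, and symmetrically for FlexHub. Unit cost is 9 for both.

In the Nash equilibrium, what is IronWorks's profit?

2566.6875

IronWorks's profit: π = (p_{IronWorks} − 9)(126 − 3p_{IronWorks} + 2p_{FlexHub}).
∂π/∂p_{IronWorks} = 153 − 6p_{IronWorks} + 2p_{FlexHub} = 0 ⇒ p_{IronWorks} = 25.5 + (1/3)p_{FlexHub}.
The game is symmetric, so in equilibrium p_{FlexHub} = p_{IronWorks}: the reaction function gives (2/3)p_{IronWorks} = 25.5, hence p_{IronWorks} = 38.25.
q_{IronWorks} = 126 − 3·38.25 + 2·38.25 = 87.75.
Profit = (38.25 − 9)·87.75 = 2566.6875.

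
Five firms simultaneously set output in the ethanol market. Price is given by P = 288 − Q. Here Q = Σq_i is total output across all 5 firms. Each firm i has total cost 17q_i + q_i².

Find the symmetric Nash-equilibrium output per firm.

33.875

A representative firm's profit is π_i = q_i(288 − Q) − 17q_i − q_i², with Q = q_i + Σ_{j≠i} q_j.
First-order condition: 271 − 4q_i − Σ_{j≠i} q_j = 0.
In a symmetric equilibrium every firm chooses the same q, so Σ_{j≠i} q_j = 4q. The condition becomes 271 − 8q = 0, giving q = 271/8 = 33.875.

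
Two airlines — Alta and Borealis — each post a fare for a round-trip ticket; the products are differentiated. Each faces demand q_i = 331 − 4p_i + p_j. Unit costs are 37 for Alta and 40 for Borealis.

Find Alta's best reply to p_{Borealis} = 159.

Alta's profit: π = (p_{Alta} − 37)(331 − 4p_{Alta} + p_{Borealis}).
∂π/∂p_{Alta} = 479 − 8p_{Alta} + p_{Borealis} = 0 ⇒ p_{Alta} = 59.875 + 0.125p_{Borealis}.
At p_{Borealis} = 159: p_{Alta} = 59.875 + 0.125·159 = 79.75.

79.75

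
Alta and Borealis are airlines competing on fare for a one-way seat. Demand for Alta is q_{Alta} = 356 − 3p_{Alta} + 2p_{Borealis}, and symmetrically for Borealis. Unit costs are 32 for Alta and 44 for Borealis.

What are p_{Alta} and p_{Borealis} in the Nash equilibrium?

115.25, 119.75

Alta's profit: π = (p_{Alta} − 32)(356 − 3p_{Alta} + 2p_{Borealis}).
∂π/∂p_{Alta} = 452 − 6p_{Alta} + 2p_{Borealis} = 0 ⇒ p_{Alta} = 226/3 + (1/3)p_{Borealis}.
Similarly p_{Borealis} = 244/3 + (1/3)p_{Alta}.
Substituting the second reaction function into the first: p_{Alta} = 226/3 + (1/3)(244/3 + (1/3)p_{Alta}), which gives (8/9)p_{Alta} = 922/9 ⇒ p_{Alta} = 115.25.
Then p_{Borealis} = 244/3 + (1/3)·115.25 = 119.75.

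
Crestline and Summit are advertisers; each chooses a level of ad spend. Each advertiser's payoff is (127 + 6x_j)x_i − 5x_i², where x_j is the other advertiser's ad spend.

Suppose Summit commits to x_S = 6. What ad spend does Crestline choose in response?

16.3

Crestline's payoff is (127 + 6x_S)x_C − 5x_C².
∂π/∂x_C = 127 + 6x_S − 10x_C = 0, so x_C = 12.7 + 0.6x_S.
At x_S = 6: x_C = 12.7 + 0.6·6 = 16.3.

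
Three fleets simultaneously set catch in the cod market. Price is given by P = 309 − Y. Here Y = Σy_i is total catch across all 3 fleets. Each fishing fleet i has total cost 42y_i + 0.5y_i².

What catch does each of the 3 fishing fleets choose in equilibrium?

A representative fishing fleet's profit is π_i = y_i(309 − Y) − 42y_i − 0.5y_i², with Y = y_i + Σ_{j≠i} y_j.
First-order condition: 267 − 3y_i − Σ_{j≠i} y_j = 0.
With identical fishing fleets, set every y_j = y: then 267 − 3y − 2y = 0, i.e. y = 267/5 = 53.4.

53.4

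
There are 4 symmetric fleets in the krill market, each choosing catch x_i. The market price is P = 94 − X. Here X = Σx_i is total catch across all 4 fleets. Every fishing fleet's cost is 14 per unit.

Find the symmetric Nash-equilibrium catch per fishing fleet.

A representative fishing fleet's profit is π_i = x_i(94 − X) − 14x_i, with X = x_i + Σ_{j≠i} x_j.
First-order condition: 80 − 2x_i − Σ_{j≠i} x_j = 0.
With identical fishing fleets, set every x_j = x: then 80 − 2x − 3x = 0, i.e. x = 80/5 = 16.

16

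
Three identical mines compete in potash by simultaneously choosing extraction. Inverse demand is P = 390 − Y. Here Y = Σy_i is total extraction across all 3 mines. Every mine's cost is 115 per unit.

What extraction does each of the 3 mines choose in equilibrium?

A representative mine's profit is π_i = y_i(390 − Y) − 115y_i, with Y = y_i + Σ_{j≠i} y_j.
First-order condition: 275 − 2y_i − Σ_{j≠i} y_j = 0.
In a symmetric equilibrium every mine chooses the same y, so Σ_{j≠i} y_j = 2y. The condition becomes 275 − 4y = 0, giving y = 275/4 = 68.75.

68.75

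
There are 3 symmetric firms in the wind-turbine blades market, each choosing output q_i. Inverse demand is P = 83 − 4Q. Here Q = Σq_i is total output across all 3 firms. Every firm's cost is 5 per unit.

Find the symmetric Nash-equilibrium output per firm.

4.875

A representative firm's profit is π_i = q_i(83 − 4Q) − 5q_i, with Q = q_i + Σ_{j≠i} q_j.
First-order condition: 78 − 8q_i − 4Σ_{j≠i} q_j = 0.
Imposing symmetry (q_j = q for all j) turns Σ_{j≠i} q_j into 2q, so 78 = 16q and q = 4.875.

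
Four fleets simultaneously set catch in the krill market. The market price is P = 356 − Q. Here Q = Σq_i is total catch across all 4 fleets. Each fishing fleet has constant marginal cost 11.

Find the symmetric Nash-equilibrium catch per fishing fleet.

A representative fishing fleet's profit is π_i = q_i(356 − Q) − 11q_i, with Q = q_i + Σ_{j≠i} q_j.
First-order condition: 345 − 2q_i − Σ_{j≠i} q_j = 0.
With identical fishing fleets, set every q_j = q: then 345 − 2q − 3q = 0, i.e. q = 345/5 = 69.

69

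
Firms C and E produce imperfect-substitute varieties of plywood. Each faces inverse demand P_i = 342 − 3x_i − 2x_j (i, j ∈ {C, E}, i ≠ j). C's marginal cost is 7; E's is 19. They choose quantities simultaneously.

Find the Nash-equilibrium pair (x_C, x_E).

Firm C's profit: π = x_C(342 − 3x_C − 2x_E) − 7x_C.
∂π/∂x_C = 335 − 6x_C − 2x_E = 0 ⇒ x_C = 335/6 − (1/3)x_E.
Similarly x_E = 323/6 − (1/3)x_C.
Plugging x_E into C's best response: x_C = 335/6 − (1/3)(323/6 − (1/3)x_C) ⇒ (8/9)x_C = 341/9, so x_C = 42.625.
Then x_E = 323/6 − (1/3)·42.625 = 39.625.

42.625, 39.625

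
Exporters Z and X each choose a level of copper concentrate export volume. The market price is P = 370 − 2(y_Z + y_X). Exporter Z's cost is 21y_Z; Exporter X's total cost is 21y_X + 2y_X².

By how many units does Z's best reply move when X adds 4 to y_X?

-2

Exporter Z's profit: π = y_Z(370 − 2(y_Z + y_X)) − 21y_Z.
∂π/∂y_Z = 349 − 4y_Z − 2y_X = 0, so y_Z = 87.25 − 0.5y_X.
The reaction-function slope is −0.5, so a 4-unit rise in y_X moves y_Z by −0.5 × 4 = −2. Z's best response falls — the actions are strategic substitutes.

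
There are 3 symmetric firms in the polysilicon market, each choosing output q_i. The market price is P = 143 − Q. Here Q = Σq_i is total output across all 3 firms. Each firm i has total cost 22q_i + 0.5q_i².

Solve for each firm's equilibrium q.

24.2

A representative firm's profit is π_i = q_i(143 − Q) − 22q_i − 0.5q_i², with Q = q_i + Σ_{j≠i} q_j.
First-order condition: 121 − 3q_i − Σ_{j≠i} q_j = 0.
With identical firms, set every q_j = q: then 121 − 3q − 2q = 0, i.e. q = 121/5 = 24.2.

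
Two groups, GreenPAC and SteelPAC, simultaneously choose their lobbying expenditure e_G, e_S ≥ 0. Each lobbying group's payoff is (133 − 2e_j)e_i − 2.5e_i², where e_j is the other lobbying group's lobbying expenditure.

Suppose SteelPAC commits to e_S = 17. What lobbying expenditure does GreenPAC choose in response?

GreenPAC's payoff is (133 − 2e_S)e_G − 2.5e_G².
∂π/∂e_G = 133 − 2e_S − 5e_G = 0, so e_G = 26.6 − 0.4e_S.
At e_S = 17: e_G = 26.6 − 0.4·17 = 19.8.

19.8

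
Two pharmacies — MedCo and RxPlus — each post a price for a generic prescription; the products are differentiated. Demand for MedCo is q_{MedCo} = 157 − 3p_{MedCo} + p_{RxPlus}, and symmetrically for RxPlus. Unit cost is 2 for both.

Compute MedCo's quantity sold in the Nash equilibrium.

MedCo's profit: π = (p_{MedCo} − 2)(157 − 3p_{MedCo} + p_{RxPlus}).
∂π/∂p_{MedCo} = 163 − 6p_{MedCo} + p_{RxPlus} = 0 ⇒ p_{MedCo} = 163/6 + (1/6)p_{RxPlus}.
Setting p_{MedCo} = p_{RxPlus} in the reaction function: p_{MedCo} = 163/6 + (1/6)p_{MedCo}, so p_{MedCo} = (163/6) / (5/6) = 32.6.
q_{MedCo} = 157 − 3·32.6 + 32.6 = 91.8.

91.8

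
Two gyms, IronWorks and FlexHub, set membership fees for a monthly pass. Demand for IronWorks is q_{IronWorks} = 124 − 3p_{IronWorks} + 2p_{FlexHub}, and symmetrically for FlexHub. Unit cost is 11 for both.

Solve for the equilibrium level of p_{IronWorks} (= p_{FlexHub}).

IronWorks's profit: π = (p_{IronWorks} − 11)(124 − 3p_{IronWorks} + 2p_{FlexHub}).
∂π/∂p_{IronWorks} = 157 − 6p_{IronWorks} + 2p_{FlexHub} = 0 ⇒ p_{IronWorks} = 157/6 + (1/3)p_{FlexHub}.
By symmetry p_{FlexHub} = p_{IronWorks}; substituting into the reaction function, (2/3)p_{IronWorks} = 157/6 and p_{IronWorks} = 39.25.

39.25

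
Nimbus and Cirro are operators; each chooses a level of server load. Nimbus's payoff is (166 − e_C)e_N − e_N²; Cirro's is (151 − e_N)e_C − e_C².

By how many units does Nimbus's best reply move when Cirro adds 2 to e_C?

-1

Expanding Nimbus's payoff: 166e_N − e_Ce_N − e_N².
∂π/∂e_N = 166 − e_C − 2e_N = 0, so e_N = 83 − 0.5e_C.
The reaction-function slope is −0.5, so a 2-unit rise in e_C moves e_N by −0.5 × 2 = −1. Nimbus's best response falls — the actions are strategic substitutes.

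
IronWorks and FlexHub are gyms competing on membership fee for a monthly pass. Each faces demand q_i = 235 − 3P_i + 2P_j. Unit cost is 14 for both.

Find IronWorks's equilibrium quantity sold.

IronWorks's profit: π = (P_{IronWorks} − 14)(235 − 3P_{IronWorks} + 2P_{FlexHub}).
∂π/∂P_{IronWorks} = 277 − 6P_{IronWorks} + 2P_{FlexHub} = 0 ⇒ P_{IronWorks} = 277/6 + (1/3)P_{FlexHub}.
By symmetry P_{FlexHub} = P_{IronWorks}; substituting into the reaction function, (2/3)P_{IronWorks} = 277/6 and P_{IronWorks} = 69.25.
q_{IronWorks} = 235 − 3·69.25 + 2·69.25 = 165.75.

165.75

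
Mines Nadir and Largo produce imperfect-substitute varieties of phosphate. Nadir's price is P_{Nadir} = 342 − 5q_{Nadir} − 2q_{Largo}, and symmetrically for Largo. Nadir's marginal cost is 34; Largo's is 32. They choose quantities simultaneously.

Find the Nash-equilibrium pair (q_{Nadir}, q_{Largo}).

Mine Nadir's profit: π = q_{Nadir}(342 − 5q_{Nadir} − 2q_{Largo}) − 34q_{Nadir}.
∂π/∂q_{Nadir} = 308 − 10q_{Nadir} − 2q_{Largo} = 0 ⇒ q_{Nadir} = 30.8 − 0.2q_{Largo}.
Similarly q_{Largo} = 31 − 0.2q_{Nadir}.
Solving the two reaction functions simultaneously: (1 − (−0.2)(−0.2))q_{Nadir} = 30.8 − 0.2·31, so 0.96q_{Nadir} = 24.6 and q_{Nadir} = 25.625.
Then q_{Largo} = 31 − 0.2·25.625 = 25.875.

25.625, 25.875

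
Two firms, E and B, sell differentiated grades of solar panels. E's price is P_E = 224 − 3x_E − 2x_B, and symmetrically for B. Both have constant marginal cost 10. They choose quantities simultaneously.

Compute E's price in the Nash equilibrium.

Firm E's profit: π = x_E(224 − 3x_E − 2x_B) − 10x_E.
∂π/∂x_E = 214 − 6x_E − 2x_B = 0 ⇒ x_E = 107/3 − (1/3)x_B.
By symmetry x_B = x_E; substituting into the reaction function, (4/3)x_E = 107/3 and x_E = 26.75.
P_E = 224 − 3·26.75 − 2·26.75 = 90.25.

90.25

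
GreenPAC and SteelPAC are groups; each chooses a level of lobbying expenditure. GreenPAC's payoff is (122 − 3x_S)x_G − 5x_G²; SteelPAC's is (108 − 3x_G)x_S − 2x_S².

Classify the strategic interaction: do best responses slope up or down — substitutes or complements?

Expanding GreenPAC's payoff: 122x_G − 3x_Sx_G − 5x_G².
∂π/∂x_G = 122 − 3x_S − 10x_G = 0, so x_G = 12.2 − 0.3x_S.
The best-response slope dx_G/dx_S = −0.3 < 0: the reaction function is downward-sloping, so the choices are strategic substitutes.

strategic substitutes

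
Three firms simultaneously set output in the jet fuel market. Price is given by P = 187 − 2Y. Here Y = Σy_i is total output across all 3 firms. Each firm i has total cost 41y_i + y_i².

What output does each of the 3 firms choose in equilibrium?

14.6

A representative firm's profit is π_i = y_i(187 − 2Y) − 41y_i − y_i², with Y = y_i + Σ_{j≠i} y_j.
First-order condition: 146 − 6y_i − 2Σ_{j≠i} y_j = 0.
With identical firms, set every y_j = y: then 146 − 6y − 4y = 0, i.e. y = 146/10 = 14.6.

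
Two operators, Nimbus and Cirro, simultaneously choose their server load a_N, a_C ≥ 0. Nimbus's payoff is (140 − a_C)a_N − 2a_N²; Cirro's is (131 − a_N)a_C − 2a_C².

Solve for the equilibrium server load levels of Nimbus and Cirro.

28.6, 25.6

Expanding Nimbus's payoff: 140a_N − a_Ca_N − 2a_N².
∂π/∂a_N = 140 − a_C − 4a_N = 0, so a_N = 35 − 0.25a_C.
Likewise for Cirro: a_C = 32.75 − 0.25a_N.
Solving the two reaction functions simultaneously: (1 − (−0.25)(−0.25))a_N = 35 − 0.25·32.75, so 0.9375a_N = 26.8125 and a_N = 28.6.
Then a_C = 32.75 − 0.25·28.6 = 25.6.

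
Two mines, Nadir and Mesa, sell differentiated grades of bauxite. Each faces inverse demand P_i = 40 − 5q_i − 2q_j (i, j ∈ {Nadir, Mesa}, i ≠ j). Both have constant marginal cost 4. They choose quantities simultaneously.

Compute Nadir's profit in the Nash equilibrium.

45

Mine Nadir's profit: π = q_{Nadir}(40 − 5q_{Nadir} − 2q_{Mesa}) − 4q_{Nadir}.
∂π/∂q_{Nadir} = 36 − 10q_{Nadir} − 2q_{Mesa} = 0 ⇒ q_{Nadir} = 3.6 − 0.2q_{Mesa}.
By symmetry q_{Mesa} = q_{Nadir}; substituting into the reaction function, 1.2q_{Nadir} = 3.6 and q_{Nadir} = 3.
P_{Nadir} = 40 − 5·3 − 2·3 = 19.
Profit = (19 − 4)·3 = 45.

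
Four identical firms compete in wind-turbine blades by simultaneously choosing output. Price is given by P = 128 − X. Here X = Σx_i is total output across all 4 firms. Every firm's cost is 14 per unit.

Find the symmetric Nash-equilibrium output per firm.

A representative firm's profit is π_i = x_i(128 − X) − 14x_i, with X = x_i + Σ_{j≠i} x_j.
First-order condition: 114 − 2x_i − Σ_{j≠i} x_j = 0.
With identical firms, set every x_j = x: then 114 − 2x − 3x = 0, i.e. x = 114/5 = 22.8.

22.8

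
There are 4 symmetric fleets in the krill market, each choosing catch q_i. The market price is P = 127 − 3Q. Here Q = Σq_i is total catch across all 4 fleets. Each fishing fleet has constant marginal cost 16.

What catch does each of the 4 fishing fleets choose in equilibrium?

7.4

A representative fishing fleet's profit is π_i = q_i(127 − 3Q) − 16q_i, with Q = q_i + Σ_{j≠i} q_j.
First-order condition: 111 − 6q_i − 3Σ_{j≠i} q_j = 0.
In a symmetric equilibrium every fishing fleet chooses the same q, so Σ_{j≠i} q_j = 3q. The condition becomes 111 − 15q = 0, giving q = 111/15 = 7.4.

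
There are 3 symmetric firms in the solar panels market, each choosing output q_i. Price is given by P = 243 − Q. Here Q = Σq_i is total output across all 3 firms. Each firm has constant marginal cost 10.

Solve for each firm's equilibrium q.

58.25

A representative firm's profit is π_i = q_i(243 − Q) − 10q_i, with Q = q_i + Σ_{j≠i} q_j.
First-order condition: 233 − 2q_i − Σ_{j≠i} q_j = 0.
In a symmetric equilibrium every firm chooses the same q, so Σ_{j≠i} q_j = 2q. The condition becomes 233 − 4q = 0, giving q = 233/4 = 58.25.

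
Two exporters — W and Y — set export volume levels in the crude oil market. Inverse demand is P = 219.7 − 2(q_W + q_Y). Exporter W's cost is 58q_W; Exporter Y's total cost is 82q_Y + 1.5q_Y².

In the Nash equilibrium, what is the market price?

Exporter W's profit: π = q_W(219.7 − 2(q_W + q_Y)) − 58q_W.
∂π/∂q_W = 161.7 − 4q_W − 2q_Y = 0, so q_W = 40.425 − 0.5q_Y.
For Y: ∂π/∂q_Y = 137.7 − 7q_Y − 2q_W = 0 ⇒ q_Y = 1377/70 − (2/7)q_W.
Solving the two reaction functions simultaneously: (1 − (−0.5)(−2/7))q_W = 40.425 − 0.5·(1377/70), so (6/7)q_W = 1713/56 and q_W = 35.6875.
Then q_Y = 1377/70 − (2/7)·35.6875 = 9.475.
Equilibrium price: P = 219.7 − 2·45.1625 = 129.375.

129.375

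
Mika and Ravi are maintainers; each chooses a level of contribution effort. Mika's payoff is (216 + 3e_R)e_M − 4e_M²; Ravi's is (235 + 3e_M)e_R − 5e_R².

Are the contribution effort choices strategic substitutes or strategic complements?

Expanding Mika's payoff: 216e_M + 3e_Re_M − 4e_M².
∂π/∂e_M = 216 + 3e_R − 8e_M = 0, so e_M = 27 + 0.375e_R.
The best-response slope de_M/de_R = 0.375 > 0: the reaction function is upward-sloping, so the choices are strategic complements.

strategic complements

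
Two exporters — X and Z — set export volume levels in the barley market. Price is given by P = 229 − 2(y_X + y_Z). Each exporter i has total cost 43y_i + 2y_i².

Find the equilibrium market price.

Exporter X's profit: π = y_X(229 − 2(y_X + y_Z)) − 43y_X − 2y_X².
∂π/∂y_X = 186 − 8y_X − 2y_Z = 0, so y_X = 23.25 − 0.25y_Z.
Setting y_X = y_Z in the reaction function: y_X = 23.25 − 0.25y_X, so y_X = 23.25 / 1.25 = 18.6.
Equilibrium price: P = 229 − 2·37.2 = 154.6.

154.6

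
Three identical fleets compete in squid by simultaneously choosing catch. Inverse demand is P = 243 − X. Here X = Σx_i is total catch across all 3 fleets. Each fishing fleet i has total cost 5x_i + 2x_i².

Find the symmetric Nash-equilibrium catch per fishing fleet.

29.75

A representative fishing fleet's profit is π_i = x_i(243 − X) − 5x_i − 2x_i², with X = x_i + Σ_{j≠i} x_j.
First-order condition: 238 − 6x_i − Σ_{j≠i} x_j = 0.
In a symmetric equilibrium every fishing fleet chooses the same x, so Σ_{j≠i} x_j = 2x. The condition becomes 238 − 8x = 0, giving x = 238/8 = 29.75.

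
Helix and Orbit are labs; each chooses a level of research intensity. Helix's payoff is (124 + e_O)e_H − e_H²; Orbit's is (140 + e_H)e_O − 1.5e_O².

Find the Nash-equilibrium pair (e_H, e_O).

Expanding Helix's payoff: 124e_H + e_Oe_H − e_H².
∂π/∂e_H = 124 + e_O − 2e_H = 0, so e_H = 62 + 0.5e_O.
Likewise for Orbit: e_O = 140/3 + (1/3)e_H.
Plugging e_O into Helix's best response: e_H = 62 + 0.5(140/3 + (1/3)e_H) ⇒ (5/6)e_H = 256/3, so e_H = 102.4.
Then e_O = 140/3 + (1/3)·102.4 = 80.8.

102.4, 80.8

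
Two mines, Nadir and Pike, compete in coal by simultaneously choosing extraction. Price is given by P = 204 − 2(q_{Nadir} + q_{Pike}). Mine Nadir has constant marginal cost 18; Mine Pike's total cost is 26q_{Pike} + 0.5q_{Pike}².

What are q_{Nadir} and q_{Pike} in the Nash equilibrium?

35.875, 21.25

Mine Nadir's profit: π = q_{Nadir}(204 − 2(q_{Nadir} + q_{Pike})) − 18q_{Nadir}.
∂π/∂q_{Nadir} = 186 − 4q_{Nadir} − 2q_{Pike} = 0, so q_{Nadir} = 46.5 − 0.5q_{Pike}.
For Pike: ∂π/∂q_{Pike} = 178 − 5q_{Pike} − 2q_{Nadir} = 0 ⇒ q_{Pike} = 35.6 − 0.4q_{Nadir}.
Solving the two reaction functions simultaneously: (1 − (−0.5)(−0.4))q_{Nadir} = 46.5 − 0.5·35.6, so 0.8q_{Nadir} = 28.7 and q_{Nadir} = 35.875.
Then q_{Pike} = 35.6 − 0.4·35.875 = 21.25.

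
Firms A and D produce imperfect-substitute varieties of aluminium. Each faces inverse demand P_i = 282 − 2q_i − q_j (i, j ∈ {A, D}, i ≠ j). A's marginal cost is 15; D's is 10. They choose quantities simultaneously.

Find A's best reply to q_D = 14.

63.25

Firm A's profit: π = q_A(282 − 2q_A − q_D) − 15q_A.
∂π/∂q_A = 267 − 4q_A − q_D = 0 ⇒ q_A = 66.75 − 0.25q_D.
At q_D = 14: q_A = 66.75 − 0.25·14 = 63.25.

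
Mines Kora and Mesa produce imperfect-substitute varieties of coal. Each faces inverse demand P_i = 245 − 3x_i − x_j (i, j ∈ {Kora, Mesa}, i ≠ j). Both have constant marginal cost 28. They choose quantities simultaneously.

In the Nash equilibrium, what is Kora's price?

121

Mine Kora's profit: π = x_{Kora}(245 − 3x_{Kora} − x_{Mesa}) − 28x_{Kora}.
∂π/∂x_{Kora} = 217 − 6x_{Kora} − x_{Mesa} = 0 ⇒ x_{Kora} = 217/6 − (1/6)x_{Mesa}.
The game is symmetric, so in equilibrium x_{Mesa} = x_{Kora}: the reaction function gives (7/6)x_{Kora} = 217/6, hence x_{Kora} = 31.
P_{Kora} = 245 − 3·31 − 31 = 121.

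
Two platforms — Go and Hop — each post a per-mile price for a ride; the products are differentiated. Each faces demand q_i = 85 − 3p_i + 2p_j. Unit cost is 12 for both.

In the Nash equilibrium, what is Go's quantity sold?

54.75

Go's profit: π = (p_{Go} − 12)(85 − 3p_{Go} + 2p_{Hop}).
∂π/∂p_{Go} = 121 − 6p_{Go} + 2p_{Hop} = 0 ⇒ p_{Go} = 121/6 + (1/3)p_{Hop}.
Setting p_{Go} = p_{Hop} in the reaction function: p_{Go} = 121/6 + (1/3)p_{Go}, so p_{Go} = (121/6) / (2/3) = 30.25.
q_{Go} = 85 − 3·30.25 + 2·30.25 = 54.75.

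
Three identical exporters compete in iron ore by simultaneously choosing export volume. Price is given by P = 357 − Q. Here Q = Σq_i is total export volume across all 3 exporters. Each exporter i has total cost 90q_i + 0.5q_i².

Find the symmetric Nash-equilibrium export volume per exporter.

53.4

A representative exporter's profit is π_i = q_i(357 − Q) − 90q_i − 0.5q_i², with Q = q_i + Σ_{j≠i} q_j.
First-order condition: 267 − 3q_i − Σ_{j≠i} q_j = 0.
Imposing symmetry (q_j = q for all j) turns Σ_{j≠i} q_j into 2q, so 267 = 5q and q = 53.4.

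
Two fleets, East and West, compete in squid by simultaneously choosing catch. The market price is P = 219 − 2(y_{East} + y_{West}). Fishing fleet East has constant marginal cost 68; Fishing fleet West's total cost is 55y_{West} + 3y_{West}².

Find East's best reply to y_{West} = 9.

33.25

Fishing fleet East's profit: π = y_{East}(219 − 2(y_{East} + y_{West})) − 68y_{East}.
∂π/∂y_{East} = 151 − 4y_{East} − 2y_{West} = 0, so y_{East} = 37.75 − 0.5y_{West}.
At y_{West} = 9: y_{East} = 37.75 − 0.5·9 = 33.25.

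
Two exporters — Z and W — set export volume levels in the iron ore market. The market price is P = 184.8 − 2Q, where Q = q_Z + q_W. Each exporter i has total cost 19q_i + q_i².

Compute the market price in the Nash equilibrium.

101.9

Exporter Z's profit: π = q_Z(184.8 − 2(q_Z + q_W)) − 19q_Z − q_Z².
∂π/∂q_Z = 165.8 − 6q_Z − 2q_W = 0, so q_Z = 829/30 − (1/3)q_W.
The game is symmetric, so in equilibrium q_W = q_Z: the reaction function gives (4/3)q_Z = 829/30, hence q_Z = 20.725.
Equilibrium price: P = 184.8 − 2·41.45 = 101.9.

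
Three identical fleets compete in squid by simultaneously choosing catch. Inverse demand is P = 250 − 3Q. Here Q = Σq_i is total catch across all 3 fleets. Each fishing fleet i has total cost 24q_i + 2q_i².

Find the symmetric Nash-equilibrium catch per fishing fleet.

14.125

A representative fishing fleet's profit is π_i = q_i(250 − 3Q) − 24q_i − 2q_i², with Q = q_i + Σ_{j≠i} q_j.
First-order condition: 226 − 10q_i − 3Σ_{j≠i} q_j = 0.
With identical fishing fleets, set every q_j = q: then 226 − 10q − 6q = 0, i.e. q = 226/16 = 14.125.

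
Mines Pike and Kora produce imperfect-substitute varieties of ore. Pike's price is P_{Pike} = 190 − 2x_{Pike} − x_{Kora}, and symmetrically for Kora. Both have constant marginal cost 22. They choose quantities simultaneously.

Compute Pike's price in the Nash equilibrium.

Mine Pike's profit: π = x_{Pike}(190 − 2x_{Pike} − x_{Kora}) − 22x_{Pike}.
∂π/∂x_{Pike} = 168 − 4x_{Pike} − x_{Kora} = 0 ⇒ x_{Pike} = 42 − 0.25x_{Kora}.
Setting x_{Pike} = x_{Kora} in the reaction function: x_{Pike} = 42 − 0.25x_{Pike}, so x_{Pike} = 42 / 1.25 = 33.6.
P_{Pike} = 190 − 2·33.6 − 33.6 = 89.2.

89.2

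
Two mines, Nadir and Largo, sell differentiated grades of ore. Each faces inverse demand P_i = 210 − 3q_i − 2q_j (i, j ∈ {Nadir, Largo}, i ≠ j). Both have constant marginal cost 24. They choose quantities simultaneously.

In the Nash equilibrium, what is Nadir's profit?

Mine Nadir's profit: π = q_{Nadir}(210 − 3q_{Nadir} − 2q_{Largo}) − 24q_{Nadir}.
∂π/∂q_{Nadir} = 186 − 6q_{Nadir} − 2q_{Largo} = 0 ⇒ q_{Nadir} = 31 − (1/3)q_{Largo}.
By symmetry q_{Largo} = q_{Nadir}; substituting into the reaction function, (4/3)q_{Nadir} = 31 and q_{Nadir} = 23.25.
P_{Nadir} = 210 − 3·23.25 − 2·23.25 = 93.75.
Profit = (93.75 − 24)·23.25 = 1621.6875.

1621.6875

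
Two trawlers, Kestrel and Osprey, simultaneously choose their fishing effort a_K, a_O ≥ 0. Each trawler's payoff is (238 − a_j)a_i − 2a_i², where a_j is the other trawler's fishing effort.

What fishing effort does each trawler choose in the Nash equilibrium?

47.6

Kestrel's payoff is (238 − a_O)a_K − 2a_K².
∂π/∂a_K = 238 − a_O − 4a_K = 0, so a_K = 59.5 − 0.25a_O.
Setting a_K = a_O in the reaction function: a_K = 59.5 − 0.25a_K, so a_K = 59.5 / 1.25 = 47.6.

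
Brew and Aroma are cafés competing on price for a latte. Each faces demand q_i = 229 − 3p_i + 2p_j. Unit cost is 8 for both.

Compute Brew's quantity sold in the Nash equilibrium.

Brew's profit: π = (p_{Brew} − 8)(229 − 3p_{Brew} + 2p_{Aroma}).
∂π/∂p_{Brew} = 253 − 6p_{Brew} + 2p_{Aroma} = 0 ⇒ p_{Brew} = 253/6 + (1/3)p_{Aroma}.
By symmetry p_{Aroma} = p_{Brew}; substituting into the reaction function, (2/3)p_{Brew} = 253/6 and p_{Brew} = 63.25.
q_{Brew} = 229 − 3·63.25 + 2·63.25 = 165.75.

165.75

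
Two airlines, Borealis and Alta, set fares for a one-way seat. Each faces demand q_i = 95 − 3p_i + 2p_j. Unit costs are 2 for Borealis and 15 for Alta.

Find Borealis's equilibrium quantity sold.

77.0625

Borealis's profit: π = (p_{Borealis} − 2)(95 − 3p_{Borealis} + 2p_{Alta}).
∂π/∂p_{Borealis} = 101 − 6p_{Borealis} + 2p_{Alta} = 0 ⇒ p_{Borealis} = 101/6 + (1/3)p_{Alta}.
Similarly p_{Alta} = 70/3 + (1/3)p_{Borealis}.
Substituting the second reaction function into the first: p_{Borealis} = 101/6 + (1/3)(70/3 + (1/3)p_{Borealis}), which gives (8/9)p_{Borealis} = 443/18 ⇒ p_{Borealis} = 27.6875.
Then p_{Alta} = 70/3 + (1/3)·27.6875 = 32.5625.
q_{Borealis} = 95 − 3·27.6875 + 2·32.5625 = 77.0625.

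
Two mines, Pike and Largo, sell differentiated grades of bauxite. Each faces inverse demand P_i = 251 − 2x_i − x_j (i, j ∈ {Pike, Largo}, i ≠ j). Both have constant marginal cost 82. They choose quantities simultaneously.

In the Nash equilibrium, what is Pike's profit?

Mine Pike's profit: π = x_{Pike}(251 − 2x_{Pike} − x_{Largo}) − 82x_{Pike}.
∂π/∂x_{Pike} = 169 − 4x_{Pike} − x_{Largo} = 0 ⇒ x_{Pike} = 42.25 − 0.25x_{Largo}.
The game is symmetric, so in equilibrium x_{Largo} = x_{Pike}: the reaction function gives 1.25x_{Pike} = 42.25, hence x_{Pike} = 33.8.
P_{Pike} = 251 − 2·33.8 − 33.8 = 149.6.
Profit = (149.6 − 82)·33.8 = 2284.88.

2284.88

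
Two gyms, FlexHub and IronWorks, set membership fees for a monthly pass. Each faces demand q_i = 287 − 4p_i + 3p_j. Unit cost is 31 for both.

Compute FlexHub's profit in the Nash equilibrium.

FlexHub's profit: π = (p_{FlexHub} − 31)(287 − 4p_{FlexHub} + 3p_{IronWorks}).
∂π/∂p_{FlexHub} = 411 − 8p_{FlexHub} + 3p_{IronWorks} = 0 ⇒ p_{FlexHub} = 51.375 + 0.375p_{IronWorks}.
The game is symmetric, so in equilibrium p_{IronWorks} = p_{FlexHub}: the reaction function gives 0.625p_{FlexHub} = 51.375, hence p_{FlexHub} = 82.2.
q_{FlexHub} = 287 − 4·82.2 + 3·82.2 = 204.8.
Profit = (82.2 − 31)·204.8 = 10485.76.

10485.76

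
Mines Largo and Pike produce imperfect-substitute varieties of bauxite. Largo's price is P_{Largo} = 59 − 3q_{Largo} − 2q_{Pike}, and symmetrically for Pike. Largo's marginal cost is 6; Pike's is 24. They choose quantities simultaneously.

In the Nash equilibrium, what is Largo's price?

Mine Largo's profit: π = q_{Largo}(59 − 3q_{Largo} − 2q_{Pike}) − 6q_{Largo}.
∂π/∂q_{Largo} = 53 − 6q_{Largo} − 2q_{Pike} = 0 ⇒ q_{Largo} = 53/6 − (1/3)q_{Pike}.
Similarly q_{Pike} = 35/6 − (1/3)q_{Largo}.
Plugging q_{Pike} into Largo's best response: q_{Largo} = 53/6 − (1/3)(35/6 − (1/3)q_{Largo}) ⇒ (8/9)q_{Largo} = 62/9, so q_{Largo} = 7.75.
Then q_{Pike} = 35/6 − (1/3)·7.75 = 3.25.
P_{Largo} = 59 − 3·7.75 − 2·3.25 = 29.25.

29.25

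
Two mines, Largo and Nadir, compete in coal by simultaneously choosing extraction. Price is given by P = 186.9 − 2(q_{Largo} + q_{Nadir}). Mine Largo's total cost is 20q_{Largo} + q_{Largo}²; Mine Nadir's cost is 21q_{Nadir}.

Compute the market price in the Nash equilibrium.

Mine Largo's profit: π = q_{Largo}(186.9 − 2(q_{Largo} + q_{Nadir})) − 20q_{Largo} − q_{Largo}².
∂π/∂q_{Largo} = 166.9 − 6q_{Largo} − 2q_{Nadir} = 0, so q_{Largo} = 1669/60 − (1/3)q_{Nadir}.
For Nadir: ∂π/∂q_{Nadir} = 165.9 − 4q_{Nadir} − 2q_{Largo} = 0 ⇒ q_{Nadir} = 41.475 − 0.5q_{Largo}.
Substituting the second reaction function into the first: q_{Largo} = 1669/60 − (1/3)(41.475 − 0.5q_{Largo}), which gives (5/6)q_{Largo} = 1679/120 ⇒ q_{Largo} = 16.79.
Then q_{Nadir} = 41.475 − 0.5·16.79 = 33.08.
Equilibrium price: P = 186.9 − 2·49.87 = 87.16.

87.16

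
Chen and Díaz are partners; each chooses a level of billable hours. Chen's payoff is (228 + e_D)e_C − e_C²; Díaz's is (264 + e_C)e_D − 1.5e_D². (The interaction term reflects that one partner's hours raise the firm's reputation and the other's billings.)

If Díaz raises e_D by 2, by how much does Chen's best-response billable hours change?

Expanding Chen's payoff: 228e_C + e_De_C − e_C².
∂π/∂e_C = 228 + e_D − 2e_C = 0, so e_C = 114 + 0.5e_D.
The reaction-function slope is 0.5, so a 2-unit rise in e_D moves e_C by 0.5 × 2 = 1. Chen's best response rises — the actions are strategic complements.

1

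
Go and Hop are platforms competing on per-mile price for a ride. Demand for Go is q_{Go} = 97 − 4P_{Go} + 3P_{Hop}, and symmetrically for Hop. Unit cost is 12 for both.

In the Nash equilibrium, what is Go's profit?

1156

Go's profit: π = (P_{Go} − 12)(97 − 4P_{Go} + 3P_{Hop}).
∂π/∂P_{Go} = 145 − 8P_{Go} + 3P_{Hop} = 0 ⇒ P_{Go} = 18.125 + 0.375P_{Hop}.
The game is symmetric, so in equilibrium P_{Hop} = P_{Go}: the reaction function gives 0.625P_{Go} = 18.125, hence P_{Go} = 29.
q_{Go} = 97 − 4·29 + 3·29 = 68.
Profit = (29 − 12)·68 = 1156.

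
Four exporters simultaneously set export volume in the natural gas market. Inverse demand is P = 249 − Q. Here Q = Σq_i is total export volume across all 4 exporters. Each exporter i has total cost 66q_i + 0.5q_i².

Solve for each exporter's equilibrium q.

30.5

A representative exporter's profit is π_i = q_i(249 − Q) − 66q_i − 0.5q_i², with Q = q_i + Σ_{j≠i} q_j.
First-order condition: 183 − 3q_i − Σ_{j≠i} q_j = 0.
With identical exporters, set every q_j = q: then 183 − 3q − 3q = 0, i.e. q = 183/6 = 30.5.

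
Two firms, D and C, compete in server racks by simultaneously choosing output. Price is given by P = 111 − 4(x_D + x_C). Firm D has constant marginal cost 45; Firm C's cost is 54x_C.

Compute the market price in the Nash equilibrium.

70

Firm D's profit: π = x_D(111 − 4(x_D + x_C)) − 45x_D.
∂π/∂x_D = 66 − 8x_D − 4x_C = 0, so x_D = 8.25 − 0.5x_C.
By the same steps for C: x_C = 7.125 − 0.5x_D.
Substituting the second reaction function into the first: x_D = 8.25 − 0.5(7.125 − 0.5x_D), which gives 0.75x_D = 4.6875 ⇒ x_D = 6.25.
Then x_C = 7.125 − 0.5·6.25 = 4.
Equilibrium price: P = 111 − 4·10.25 = 70.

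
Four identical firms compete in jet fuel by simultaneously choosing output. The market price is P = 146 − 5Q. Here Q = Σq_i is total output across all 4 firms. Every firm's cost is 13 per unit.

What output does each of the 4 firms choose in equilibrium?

A representative firm's profit is π_i = q_i(146 − 5Q) − 13q_i, with Q = q_i + Σ_{j≠i} q_j.
First-order condition: 133 − 10q_i − 5Σ_{j≠i} q_j = 0.
In a symmetric equilibrium every firm chooses the same q, so Σ_{j≠i} q_j = 3q. The condition becomes 133 − 25q = 0, giving q = 133/25 = 5.32.

5.32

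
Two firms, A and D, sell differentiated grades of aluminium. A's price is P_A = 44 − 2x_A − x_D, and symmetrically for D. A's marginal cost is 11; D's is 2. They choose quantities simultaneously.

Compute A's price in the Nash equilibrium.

Firm A's profit: π = x_A(44 − 2x_A − x_D) − 11x_A.
∂π/∂x_A = 33 − 4x_A − x_D = 0 ⇒ x_A = 8.25 − 0.25x_D.
Similarly x_D = 10.5 − 0.25x_A.
Plugging x_D into A's best response: x_A = 8.25 − 0.25(10.5 − 0.25x_A) ⇒ 0.9375x_A = 5.625, so x_A = 6.
Then x_D = 10.5 − 0.25·6 = 9.
P_A = 44 − 2·6 − 9 = 23.

23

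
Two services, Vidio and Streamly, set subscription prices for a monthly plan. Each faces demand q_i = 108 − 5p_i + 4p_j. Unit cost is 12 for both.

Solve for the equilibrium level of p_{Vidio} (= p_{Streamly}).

28

Vidio's profit: π = (p_{Vidio} − 12)(108 − 5p_{Vidio} + 4p_{Streamly}).
∂π/∂p_{Vidio} = 168 − 10p_{Vidio} + 4p_{Streamly} = 0 ⇒ p_{Vidio} = 16.8 + 0.4p_{Streamly}.
The game is symmetric, so in equilibrium p_{Streamly} = p_{Vidio}: the reaction function gives 0.6p_{Vidio} = 16.8, hence p_{Vidio} = 28.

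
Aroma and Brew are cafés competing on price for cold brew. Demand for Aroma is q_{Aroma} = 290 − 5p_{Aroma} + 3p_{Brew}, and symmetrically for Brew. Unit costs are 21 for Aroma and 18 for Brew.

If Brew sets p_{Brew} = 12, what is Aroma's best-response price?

43.1

Aroma's profit: π = (p_{Aroma} − 21)(290 − 5p_{Aroma} + 3p_{Brew}).
∂π/∂p_{Aroma} = 395 − 10p_{Aroma} + 3p_{Brew} = 0 ⇒ p_{Aroma} = 39.5 + 0.3p_{Brew}.
At p_{Brew} = 12: p_{Aroma} = 39.5 + 0.3·12 = 43.1.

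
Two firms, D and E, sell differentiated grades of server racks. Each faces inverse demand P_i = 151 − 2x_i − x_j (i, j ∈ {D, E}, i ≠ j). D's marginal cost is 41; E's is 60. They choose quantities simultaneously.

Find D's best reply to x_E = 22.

Firm D's profit: π = x_D(151 − 2x_D − x_E) − 41x_D.
∂π/∂x_D = 110 − 4x_D − x_E = 0 ⇒ x_D = 27.5 − 0.25x_E.
At x_E = 22: x_D = 27.5 − 0.25·22 = 22.

22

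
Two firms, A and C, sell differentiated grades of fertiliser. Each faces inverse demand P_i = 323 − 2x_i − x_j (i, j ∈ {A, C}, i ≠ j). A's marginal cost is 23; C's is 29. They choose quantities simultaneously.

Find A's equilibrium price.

Firm A's profit: π = x_A(323 − 2x_A − x_C) − 23x_A.
∂π/∂x_A = 300 − 4x_A − x_C = 0 ⇒ x_A = 75 − 0.25x_C.
Similarly x_C = 73.5 − 0.25x_A.
Solving the two reaction functions simultaneously: (1 − (−0.25)(−0.25))x_A = 75 − 0.25·73.5, so 0.9375x_A = 56.625 and x_A = 60.4.
Then x_C = 73.5 − 0.25·60.4 = 58.4.
P_A = 323 − 2·60.4 − 58.4 = 143.8.

143.8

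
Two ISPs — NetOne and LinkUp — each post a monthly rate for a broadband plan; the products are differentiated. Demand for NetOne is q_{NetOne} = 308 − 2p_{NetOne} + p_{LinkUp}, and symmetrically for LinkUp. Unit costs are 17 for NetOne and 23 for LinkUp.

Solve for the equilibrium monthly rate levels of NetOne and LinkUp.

114.8, 117.2

NetOne's profit: π = (p_{NetOne} − 17)(308 − 2p_{NetOne} + p_{LinkUp}).
∂π/∂p_{NetOne} = 342 − 4p_{NetOne} + p_{LinkUp} = 0 ⇒ p_{NetOne} = 85.5 + 0.25p_{LinkUp}.
Similarly p_{LinkUp} = 88.5 + 0.25p_{NetOne}.
Solving the two reaction functions simultaneously: (1 − (0.25)(0.25))p_{NetOne} = 85.5 + 0.25·88.5, so 0.9375p_{NetOne} = 107.625 and p_{NetOne} = 114.8.
Then p_{LinkUp} = 88.5 + 0.25·114.8 = 117.2.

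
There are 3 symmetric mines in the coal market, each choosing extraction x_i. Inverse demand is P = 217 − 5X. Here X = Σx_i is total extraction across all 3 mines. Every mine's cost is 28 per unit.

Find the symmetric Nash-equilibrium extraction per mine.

9.45

A representative mine's profit is π_i = x_i(217 − 5X) − 28x_i, with X = x_i + Σ_{j≠i} x_j.
First-order condition: 189 − 10x_i − 5Σ_{j≠i} x_j = 0.
In a symmetric equilibrium every mine chooses the same x, so Σ_{j≠i} x_j = 2x. The condition becomes 189 − 20x = 0, giving x = 189/20 = 9.45.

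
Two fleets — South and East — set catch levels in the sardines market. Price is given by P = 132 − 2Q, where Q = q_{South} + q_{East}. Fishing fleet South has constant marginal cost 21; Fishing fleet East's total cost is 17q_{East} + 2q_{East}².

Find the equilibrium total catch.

Fishing fleet South's profit: π = q_{South}(132 − 2(q_{South} + q_{East})) − 21q_{South}.
∂π/∂q_{South} = 111 − 4q_{South} − 2q_{East} = 0, so q_{South} = 27.75 − 0.5q_{East}.
For East: ∂π/∂q_{East} = 115 − 8q_{East} − 2q_{South} = 0 ⇒ q_{East} = 14.375 − 0.25q_{South}.
Solving the two reaction functions simultaneously: (1 − (−0.5)(−0.25))q_{South} = 27.75 − 0.5·14.375, so 0.875q_{South} = 20.5625 and q_{South} = 23.5.
Then q_{East} = 14.375 − 0.25·23.5 = 8.5.
Total catch: 23.5 + 8.5 = 32.

32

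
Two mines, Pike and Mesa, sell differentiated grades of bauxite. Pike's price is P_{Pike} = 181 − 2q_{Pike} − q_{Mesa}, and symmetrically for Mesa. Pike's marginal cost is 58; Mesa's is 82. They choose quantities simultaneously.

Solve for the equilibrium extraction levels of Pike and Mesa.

26.2, 18.2

Mine Pike's profit: π = q_{Pike}(181 − 2q_{Pike} − q_{Mesa}) − 58q_{Pike}.
∂π/∂q_{Pike} = 123 − 4q_{Pike} − q_{Mesa} = 0 ⇒ q_{Pike} = 30.75 − 0.25q_{Mesa}.
Similarly q_{Mesa} = 24.75 − 0.25q_{Pike}.
Substituting the second reaction function into the first: q_{Pike} = 30.75 − 0.25(24.75 − 0.25q_{Pike}), which gives 0.9375q_{Pike} = 24.5625 ⇒ q_{Pike} = 26.2.
Then q_{Mesa} = 24.75 − 0.25·26.2 = 18.2.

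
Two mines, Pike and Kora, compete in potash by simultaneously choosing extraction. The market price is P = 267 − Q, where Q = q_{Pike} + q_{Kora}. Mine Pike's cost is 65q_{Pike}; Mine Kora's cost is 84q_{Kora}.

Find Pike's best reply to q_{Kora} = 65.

Mine Pike's profit: π = q_{Pike}(267 − (q_{Pike} + q_{Kora})) − 65q_{Pike}.
∂π/∂q_{Pike} = 202 − 2q_{Pike} − q_{Kora} = 0, so q_{Pike} = 101 − 0.5q_{Kora}.
At q_{Kora} = 65: q_{Pike} = 101 − 0.5·65 = 68.5.

68.5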